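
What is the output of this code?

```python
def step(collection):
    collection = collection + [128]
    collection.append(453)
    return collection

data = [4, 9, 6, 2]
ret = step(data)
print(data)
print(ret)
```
[4, 9, 6, 2]
[4, 9, 6, 2, 128, 453]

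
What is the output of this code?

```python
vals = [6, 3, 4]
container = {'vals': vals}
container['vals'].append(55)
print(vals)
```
[6, 3, 4, 55]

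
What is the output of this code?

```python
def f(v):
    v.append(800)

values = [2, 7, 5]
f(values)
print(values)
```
[2, 7, 5, 800]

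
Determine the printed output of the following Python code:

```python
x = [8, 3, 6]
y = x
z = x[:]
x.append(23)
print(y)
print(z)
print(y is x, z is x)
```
[8, 3, 6, 23]
[8, 3, 6]
True False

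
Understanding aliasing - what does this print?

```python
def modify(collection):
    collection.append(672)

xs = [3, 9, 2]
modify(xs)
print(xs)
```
[3, 9, 2, 672]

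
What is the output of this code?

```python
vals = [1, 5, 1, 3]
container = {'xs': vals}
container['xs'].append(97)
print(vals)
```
[1, 5, 1, 3, 97]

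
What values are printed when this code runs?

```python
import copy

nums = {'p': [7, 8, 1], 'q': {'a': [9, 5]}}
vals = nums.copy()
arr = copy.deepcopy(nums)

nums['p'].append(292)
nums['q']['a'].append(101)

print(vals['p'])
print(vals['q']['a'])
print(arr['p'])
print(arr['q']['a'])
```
[7, 8, 1, 292]
[9, 5, 101]
[7, 8, 1]
[9, 5]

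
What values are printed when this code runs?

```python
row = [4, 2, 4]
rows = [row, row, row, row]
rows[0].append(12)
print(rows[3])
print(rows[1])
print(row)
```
[4, 2, 4, 12]
[4, 2, 4, 12]
[4, 2, 4, 12]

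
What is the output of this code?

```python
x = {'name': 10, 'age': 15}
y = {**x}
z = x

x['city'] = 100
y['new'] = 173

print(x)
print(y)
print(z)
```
{'name': 10, 'age': 15, 'city': 100}
{'name': 10, 'age': 15, 'new': 173}
{'name': 10, 'age': 15, 'city': 100}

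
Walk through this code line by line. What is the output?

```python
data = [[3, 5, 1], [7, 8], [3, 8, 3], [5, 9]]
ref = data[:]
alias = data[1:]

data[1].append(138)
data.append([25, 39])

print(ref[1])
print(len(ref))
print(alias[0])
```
[7, 8, 138]
4
[7, 8, 138]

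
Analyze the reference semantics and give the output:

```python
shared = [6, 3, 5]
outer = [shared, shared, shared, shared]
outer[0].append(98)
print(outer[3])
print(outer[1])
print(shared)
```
[6, 3, 5, 98]
[6, 3, 5, 98]
[6, 3, 5, 98]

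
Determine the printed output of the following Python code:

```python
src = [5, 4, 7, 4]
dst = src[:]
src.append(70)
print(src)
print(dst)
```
[5, 4, 7, 4, 70]
[5, 4, 7, 4]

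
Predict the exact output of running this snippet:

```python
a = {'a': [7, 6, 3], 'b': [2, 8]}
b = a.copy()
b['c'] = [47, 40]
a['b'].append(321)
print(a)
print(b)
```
{'a': [7, 6, 3], 'b': [2, 8, 321]}
{'a': [7, 6, 3], 'b': [2, 8, 321], 'c': [47, 40]}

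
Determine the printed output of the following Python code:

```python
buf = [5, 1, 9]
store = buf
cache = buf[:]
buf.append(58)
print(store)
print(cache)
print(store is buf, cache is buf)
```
[5, 1, 9, 58]
[5, 1, 9]
True False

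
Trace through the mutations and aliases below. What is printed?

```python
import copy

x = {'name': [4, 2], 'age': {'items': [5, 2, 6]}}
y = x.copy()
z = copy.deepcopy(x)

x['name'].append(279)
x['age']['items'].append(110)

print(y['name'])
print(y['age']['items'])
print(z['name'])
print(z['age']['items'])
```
[4, 2, 279]
[5, 2, 6, 110]
[4, 2]
[5, 2, 6]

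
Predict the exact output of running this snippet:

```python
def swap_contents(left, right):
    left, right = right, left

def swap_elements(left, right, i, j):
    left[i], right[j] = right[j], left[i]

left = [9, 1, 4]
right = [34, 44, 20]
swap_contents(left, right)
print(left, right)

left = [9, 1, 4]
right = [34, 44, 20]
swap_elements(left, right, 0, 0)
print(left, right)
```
[9, 1, 4] [34, 44, 20]
[34, 1, 4] [9, 44, 20]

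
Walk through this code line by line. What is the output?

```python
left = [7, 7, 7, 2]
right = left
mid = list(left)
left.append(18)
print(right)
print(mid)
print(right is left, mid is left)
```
[7, 7, 7, 2, 18]
[7, 7, 7, 2]
True False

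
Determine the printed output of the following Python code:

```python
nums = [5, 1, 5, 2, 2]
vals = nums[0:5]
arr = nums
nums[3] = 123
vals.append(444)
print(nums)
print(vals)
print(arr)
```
[5, 1, 5, 123, 2]
[5, 1, 5, 2, 2, 444]
[5, 1, 5, 123, 2]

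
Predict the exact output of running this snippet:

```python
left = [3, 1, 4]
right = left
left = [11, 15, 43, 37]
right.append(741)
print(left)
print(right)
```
[11, 15, 43, 37]
[3, 1, 4, 741]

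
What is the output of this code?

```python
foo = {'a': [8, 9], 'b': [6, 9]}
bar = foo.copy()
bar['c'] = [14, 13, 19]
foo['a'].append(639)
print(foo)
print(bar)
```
{'a': [8, 9, 639], 'b': [6, 9]}
{'a': [8, 9, 639], 'b': [6, 9], 'c': [14, 13, 19]}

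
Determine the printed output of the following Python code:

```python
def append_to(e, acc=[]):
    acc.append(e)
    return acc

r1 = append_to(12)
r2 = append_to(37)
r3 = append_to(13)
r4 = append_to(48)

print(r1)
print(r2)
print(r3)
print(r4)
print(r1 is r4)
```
[12, 37, 13, 48]
[12, 37, 13, 48]
[12, 37, 13, 48]
[12, 37, 13, 48]
True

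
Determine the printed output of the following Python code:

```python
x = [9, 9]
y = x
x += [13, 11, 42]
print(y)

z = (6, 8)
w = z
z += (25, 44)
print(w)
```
[9, 9, 13, 11, 42]
(6, 8)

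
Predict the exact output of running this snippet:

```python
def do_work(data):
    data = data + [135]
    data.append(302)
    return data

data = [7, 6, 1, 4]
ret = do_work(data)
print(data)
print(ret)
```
[7, 6, 1, 4]
[7, 6, 1, 4, 135, 302]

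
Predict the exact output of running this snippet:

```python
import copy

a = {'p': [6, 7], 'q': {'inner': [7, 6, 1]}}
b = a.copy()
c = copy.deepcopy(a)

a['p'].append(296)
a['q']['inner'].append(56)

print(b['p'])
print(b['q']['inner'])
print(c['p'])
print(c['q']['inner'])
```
[6, 7, 296]
[7, 6, 1, 56]
[6, 7]
[7, 6, 1]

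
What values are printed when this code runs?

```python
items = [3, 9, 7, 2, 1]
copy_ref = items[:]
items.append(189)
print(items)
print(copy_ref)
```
[3, 9, 7, 2, 1, 189]
[3, 9, 7, 2, 1]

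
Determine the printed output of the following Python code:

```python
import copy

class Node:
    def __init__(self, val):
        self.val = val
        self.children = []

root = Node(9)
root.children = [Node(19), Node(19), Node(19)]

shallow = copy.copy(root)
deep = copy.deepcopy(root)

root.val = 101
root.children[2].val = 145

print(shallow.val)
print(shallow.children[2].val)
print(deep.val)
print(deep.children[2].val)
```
9
145
9
19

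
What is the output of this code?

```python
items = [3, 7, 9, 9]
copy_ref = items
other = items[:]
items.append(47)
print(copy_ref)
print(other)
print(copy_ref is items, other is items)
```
[3, 7, 9, 9, 47]
[3, 7, 9, 9]
True False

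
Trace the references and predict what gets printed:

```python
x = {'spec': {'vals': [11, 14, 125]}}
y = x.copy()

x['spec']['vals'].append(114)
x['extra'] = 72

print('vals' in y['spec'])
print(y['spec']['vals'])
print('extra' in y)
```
True
[11, 14, 125, 114]
False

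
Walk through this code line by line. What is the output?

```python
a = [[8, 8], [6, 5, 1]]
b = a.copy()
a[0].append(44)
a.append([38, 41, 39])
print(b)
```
[[8, 8, 44], [6, 5, 1]]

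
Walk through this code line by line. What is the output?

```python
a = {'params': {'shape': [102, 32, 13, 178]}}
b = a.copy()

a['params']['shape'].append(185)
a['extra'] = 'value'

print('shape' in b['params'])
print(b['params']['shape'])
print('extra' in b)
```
True
[102, 32, 13, 178, 185]
False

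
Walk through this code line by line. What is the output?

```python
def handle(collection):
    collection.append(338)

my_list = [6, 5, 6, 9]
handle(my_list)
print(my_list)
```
[6, 5, 6, 9, 338]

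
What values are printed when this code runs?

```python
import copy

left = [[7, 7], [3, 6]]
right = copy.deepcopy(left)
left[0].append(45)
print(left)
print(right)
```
[[7, 7, 45], [3, 6]]
[[7, 7], [3, 6]]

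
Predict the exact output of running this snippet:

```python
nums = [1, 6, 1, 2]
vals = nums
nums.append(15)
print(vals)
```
[1, 6, 1, 2, 15]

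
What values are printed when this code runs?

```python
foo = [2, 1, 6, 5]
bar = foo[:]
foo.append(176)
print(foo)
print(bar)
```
[2, 1, 6, 5, 176]
[2, 1, 6, 5]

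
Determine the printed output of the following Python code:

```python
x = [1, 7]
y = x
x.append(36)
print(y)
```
[1, 7, 36]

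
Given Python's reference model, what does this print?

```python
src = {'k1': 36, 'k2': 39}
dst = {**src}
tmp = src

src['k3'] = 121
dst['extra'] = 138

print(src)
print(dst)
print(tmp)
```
{'k1': 36, 'k2': 39, 'k3': 121}
{'k1': 36, 'k2': 39, 'extra': 138}
{'k1': 36, 'k2': 39, 'k3': 121}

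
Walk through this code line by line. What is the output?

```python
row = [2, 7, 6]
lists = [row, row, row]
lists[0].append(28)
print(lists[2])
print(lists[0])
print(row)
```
[2, 7, 6, 28]
[2, 7, 6, 28]
[2, 7, 6, 28]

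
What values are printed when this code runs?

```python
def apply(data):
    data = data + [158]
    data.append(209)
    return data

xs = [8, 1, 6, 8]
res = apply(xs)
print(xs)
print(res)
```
[8, 1, 6, 8]
[8, 1, 6, 8, 158, 209]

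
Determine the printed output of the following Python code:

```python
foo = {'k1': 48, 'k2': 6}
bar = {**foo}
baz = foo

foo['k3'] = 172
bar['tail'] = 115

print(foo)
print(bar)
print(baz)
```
{'k1': 48, 'k2': 6, 'k3': 172}
{'k1': 48, 'k2': 6, 'tail': 115}
{'k1': 48, 'k2': 6, 'k3': 172}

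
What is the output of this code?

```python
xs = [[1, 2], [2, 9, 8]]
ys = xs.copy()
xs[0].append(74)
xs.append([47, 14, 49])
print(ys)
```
[[1, 2, 74], [2, 9, 8]]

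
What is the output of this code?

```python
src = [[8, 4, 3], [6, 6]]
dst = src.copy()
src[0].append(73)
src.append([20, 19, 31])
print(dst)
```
[[8, 4, 3, 73], [6, 6]]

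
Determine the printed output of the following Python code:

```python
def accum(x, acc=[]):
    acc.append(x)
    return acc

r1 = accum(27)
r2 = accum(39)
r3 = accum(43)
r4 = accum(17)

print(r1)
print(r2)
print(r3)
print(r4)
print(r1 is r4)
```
[27, 39, 43, 17]
[27, 39, 43, 17]
[27, 39, 43, 17]
[27, 39, 43, 17]
True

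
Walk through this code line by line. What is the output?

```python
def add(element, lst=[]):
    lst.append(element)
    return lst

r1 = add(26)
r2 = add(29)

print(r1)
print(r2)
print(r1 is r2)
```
[26, 29]
[26, 29]
True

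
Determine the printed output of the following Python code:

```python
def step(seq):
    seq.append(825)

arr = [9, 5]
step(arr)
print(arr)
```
[9, 5, 825]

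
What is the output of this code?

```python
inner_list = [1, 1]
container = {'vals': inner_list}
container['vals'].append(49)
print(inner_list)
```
[1, 1, 49]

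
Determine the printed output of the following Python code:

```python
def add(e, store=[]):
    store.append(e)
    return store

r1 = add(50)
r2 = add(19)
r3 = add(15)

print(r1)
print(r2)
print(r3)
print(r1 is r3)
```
[50, 19, 15]
[50, 19, 15]
[50, 19, 15]
True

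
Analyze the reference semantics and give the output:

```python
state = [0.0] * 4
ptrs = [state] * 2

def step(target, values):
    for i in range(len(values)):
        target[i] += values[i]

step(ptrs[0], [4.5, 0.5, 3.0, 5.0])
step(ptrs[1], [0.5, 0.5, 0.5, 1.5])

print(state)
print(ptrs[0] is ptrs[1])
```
[5.0, 1.0, 3.5, 6.5]
True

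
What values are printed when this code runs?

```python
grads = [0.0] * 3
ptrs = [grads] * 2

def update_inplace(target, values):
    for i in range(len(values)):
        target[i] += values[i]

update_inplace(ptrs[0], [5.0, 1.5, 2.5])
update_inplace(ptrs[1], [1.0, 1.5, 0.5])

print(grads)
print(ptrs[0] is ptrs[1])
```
[6.0, 3.0, 3.0]
True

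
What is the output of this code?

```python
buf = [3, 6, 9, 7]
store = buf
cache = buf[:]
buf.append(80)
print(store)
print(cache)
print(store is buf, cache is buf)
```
[3, 6, 9, 7, 80]
[3, 6, 9, 7]
True False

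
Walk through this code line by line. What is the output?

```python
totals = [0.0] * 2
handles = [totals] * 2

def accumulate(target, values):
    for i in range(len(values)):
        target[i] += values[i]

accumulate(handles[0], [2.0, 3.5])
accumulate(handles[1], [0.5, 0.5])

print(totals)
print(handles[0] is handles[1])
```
[2.5, 4.0]
True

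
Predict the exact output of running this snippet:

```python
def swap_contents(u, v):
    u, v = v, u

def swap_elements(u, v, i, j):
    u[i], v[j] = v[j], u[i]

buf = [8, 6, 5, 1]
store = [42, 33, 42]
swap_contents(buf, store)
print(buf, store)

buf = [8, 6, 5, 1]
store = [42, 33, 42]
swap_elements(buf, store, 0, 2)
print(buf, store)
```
[8, 6, 5, 1] [42, 33, 42]
[42, 6, 5, 1] [42, 33, 8]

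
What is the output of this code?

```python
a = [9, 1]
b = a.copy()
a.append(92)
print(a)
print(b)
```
[9, 1, 92]
[9, 1]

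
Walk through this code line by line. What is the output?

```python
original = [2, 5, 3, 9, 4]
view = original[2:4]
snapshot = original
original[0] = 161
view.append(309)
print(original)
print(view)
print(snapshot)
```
[161, 5, 3, 9, 4]
[3, 9, 309]
[161, 5, 3, 9, 4]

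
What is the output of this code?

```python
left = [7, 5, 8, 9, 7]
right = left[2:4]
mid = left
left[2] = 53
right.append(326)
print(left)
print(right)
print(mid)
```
[7, 5, 53, 9, 7]
[8, 9, 326]
[7, 5, 53, 9, 7]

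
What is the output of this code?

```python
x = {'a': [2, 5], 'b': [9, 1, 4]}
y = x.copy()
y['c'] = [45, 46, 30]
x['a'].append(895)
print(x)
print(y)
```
{'a': [2, 5, 895], 'b': [9, 1, 4]}
{'a': [2, 5, 895], 'b': [9, 1, 4], 'c': [45, 46, 30]}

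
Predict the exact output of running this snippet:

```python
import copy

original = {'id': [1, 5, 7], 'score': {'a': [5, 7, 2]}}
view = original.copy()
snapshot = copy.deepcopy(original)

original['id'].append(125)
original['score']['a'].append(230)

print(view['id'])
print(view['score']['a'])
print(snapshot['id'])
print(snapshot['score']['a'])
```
[1, 5, 7, 125]
[5, 7, 2, 230]
[1, 5, 7]
[5, 7, 2]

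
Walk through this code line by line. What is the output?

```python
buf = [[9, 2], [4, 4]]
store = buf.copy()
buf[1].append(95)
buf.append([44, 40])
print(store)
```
[[9, 2], [4, 4, 95]]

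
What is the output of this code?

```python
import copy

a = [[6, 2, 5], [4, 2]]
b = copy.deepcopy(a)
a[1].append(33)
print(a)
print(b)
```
[[6, 2, 5], [4, 2, 33]]
[[6, 2, 5], [4, 2]]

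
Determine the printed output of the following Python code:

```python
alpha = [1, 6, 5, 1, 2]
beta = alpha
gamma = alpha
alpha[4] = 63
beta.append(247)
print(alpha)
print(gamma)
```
[1, 6, 5, 1, 63, 247]
[1, 6, 5, 1, 63, 247]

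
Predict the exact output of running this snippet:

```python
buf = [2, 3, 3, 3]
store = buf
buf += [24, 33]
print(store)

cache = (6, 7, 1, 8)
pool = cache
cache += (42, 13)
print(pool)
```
[2, 3, 3, 3, 24, 33]
(6, 7, 1, 8)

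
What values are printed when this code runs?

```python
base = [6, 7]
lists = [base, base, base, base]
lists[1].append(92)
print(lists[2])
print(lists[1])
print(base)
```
[6, 7, 92]
[6, 7, 92]
[6, 7, 92]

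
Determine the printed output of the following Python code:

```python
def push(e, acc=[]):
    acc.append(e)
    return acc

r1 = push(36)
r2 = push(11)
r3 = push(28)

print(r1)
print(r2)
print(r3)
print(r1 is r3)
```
[36, 11, 28]
[36, 11, 28]
[36, 11, 28]
True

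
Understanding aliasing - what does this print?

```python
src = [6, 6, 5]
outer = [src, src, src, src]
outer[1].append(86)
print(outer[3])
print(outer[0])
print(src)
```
[6, 6, 5, 86]
[6, 6, 5, 86]
[6, 6, 5, 86]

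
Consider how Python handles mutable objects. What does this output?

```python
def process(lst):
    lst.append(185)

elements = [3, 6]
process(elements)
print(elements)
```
[3, 6, 185]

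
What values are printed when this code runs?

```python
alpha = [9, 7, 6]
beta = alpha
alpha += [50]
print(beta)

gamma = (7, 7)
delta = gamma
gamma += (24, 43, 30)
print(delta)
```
[9, 7, 6, 50]
(7, 7)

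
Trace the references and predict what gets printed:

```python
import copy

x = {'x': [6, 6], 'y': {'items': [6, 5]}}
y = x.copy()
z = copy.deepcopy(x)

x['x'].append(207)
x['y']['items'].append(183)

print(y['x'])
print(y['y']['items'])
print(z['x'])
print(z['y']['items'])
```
[6, 6, 207]
[6, 5, 183]
[6, 6]
[6, 5]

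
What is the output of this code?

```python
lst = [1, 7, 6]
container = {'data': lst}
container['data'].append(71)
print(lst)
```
[1, 7, 6, 71]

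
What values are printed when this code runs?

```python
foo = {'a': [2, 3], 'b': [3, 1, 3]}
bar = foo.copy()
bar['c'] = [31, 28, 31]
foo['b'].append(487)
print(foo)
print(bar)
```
{'a': [2, 3], 'b': [3, 1, 3, 487]}
{'a': [2, 3], 'b': [3, 1, 3, 487], 'c': [31, 28, 31]}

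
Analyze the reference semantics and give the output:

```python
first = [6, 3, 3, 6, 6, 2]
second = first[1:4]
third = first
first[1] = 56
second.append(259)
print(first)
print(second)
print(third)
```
[6, 56, 3, 6, 6, 2]
[3, 3, 6, 259]
[6, 56, 3, 6, 6, 2]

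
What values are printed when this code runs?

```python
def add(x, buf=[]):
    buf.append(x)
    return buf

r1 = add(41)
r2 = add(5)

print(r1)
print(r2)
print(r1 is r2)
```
[41, 5]
[41, 5]
True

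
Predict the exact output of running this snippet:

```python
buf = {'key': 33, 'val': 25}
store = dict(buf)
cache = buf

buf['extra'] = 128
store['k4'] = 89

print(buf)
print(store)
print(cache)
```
{'key': 33, 'val': 25, 'extra': 128}
{'key': 33, 'val': 25, 'k4': 89}
{'key': 33, 'val': 25, 'extra': 128}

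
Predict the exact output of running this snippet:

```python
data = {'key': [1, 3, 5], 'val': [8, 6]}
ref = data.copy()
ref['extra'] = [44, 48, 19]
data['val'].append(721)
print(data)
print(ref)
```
{'key': [1, 3, 5], 'val': [8, 6, 721]}
{'key': [1, 3, 5], 'val': [8, 6, 721], 'extra': [44, 48, 19]}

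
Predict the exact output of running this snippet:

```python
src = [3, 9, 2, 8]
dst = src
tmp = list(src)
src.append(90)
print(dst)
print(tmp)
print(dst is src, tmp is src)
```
[3, 9, 2, 8, 90]
[3, 9, 2, 8]
True False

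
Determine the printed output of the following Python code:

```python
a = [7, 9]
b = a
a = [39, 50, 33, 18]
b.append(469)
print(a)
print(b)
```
[39, 50, 33, 18]
[7, 9, 469]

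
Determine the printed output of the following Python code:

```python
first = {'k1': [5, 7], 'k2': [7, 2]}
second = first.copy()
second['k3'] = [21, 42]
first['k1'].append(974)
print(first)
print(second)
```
{'k1': [5, 7, 974], 'k2': [7, 2]}
{'k1': [5, 7, 974], 'k2': [7, 2], 'k3': [21, 42]}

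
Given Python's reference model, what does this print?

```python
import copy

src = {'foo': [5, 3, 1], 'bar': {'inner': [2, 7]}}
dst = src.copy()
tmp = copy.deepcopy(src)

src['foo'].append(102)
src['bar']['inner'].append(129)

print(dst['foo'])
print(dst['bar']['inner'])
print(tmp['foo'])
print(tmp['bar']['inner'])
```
[5, 3, 1, 102]
[2, 7, 129]
[5, 3, 1]
[2, 7]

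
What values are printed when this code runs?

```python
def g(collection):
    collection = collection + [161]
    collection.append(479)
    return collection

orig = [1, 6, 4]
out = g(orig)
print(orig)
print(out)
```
[1, 6, 4]
[1, 6, 4, 161, 479]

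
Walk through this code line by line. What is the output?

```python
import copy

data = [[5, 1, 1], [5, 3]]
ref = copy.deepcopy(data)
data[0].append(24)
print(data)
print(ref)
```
[[5, 1, 1, 24], [5, 3]]
[[5, 1, 1], [5, 3]]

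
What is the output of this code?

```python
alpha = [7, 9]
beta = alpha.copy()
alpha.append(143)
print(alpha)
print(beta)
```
[7, 9, 143]
[7, 9]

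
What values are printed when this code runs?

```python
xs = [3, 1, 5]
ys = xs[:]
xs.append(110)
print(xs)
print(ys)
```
[3, 1, 5, 110]
[3, 1, 5]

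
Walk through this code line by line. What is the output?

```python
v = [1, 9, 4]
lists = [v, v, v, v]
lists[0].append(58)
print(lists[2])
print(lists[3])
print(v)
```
[1, 9, 4, 58]
[1, 9, 4, 58]
[1, 9, 4, 58]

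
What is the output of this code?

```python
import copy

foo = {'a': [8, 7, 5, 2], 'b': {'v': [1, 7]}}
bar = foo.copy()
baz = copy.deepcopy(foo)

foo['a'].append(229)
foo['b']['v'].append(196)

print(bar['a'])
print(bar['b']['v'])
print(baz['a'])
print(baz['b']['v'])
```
[8, 7, 5, 2, 229]
[1, 7, 196]
[8, 7, 5, 2]
[1, 7]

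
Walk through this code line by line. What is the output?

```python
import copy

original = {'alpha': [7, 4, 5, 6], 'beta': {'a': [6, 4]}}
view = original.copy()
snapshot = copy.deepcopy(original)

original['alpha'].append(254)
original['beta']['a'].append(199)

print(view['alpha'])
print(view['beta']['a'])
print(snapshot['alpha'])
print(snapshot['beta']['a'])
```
[7, 4, 5, 6, 254]
[6, 4, 199]
[7, 4, 5, 6]
[6, 4]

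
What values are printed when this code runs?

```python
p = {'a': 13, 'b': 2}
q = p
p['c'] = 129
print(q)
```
{'a': 13, 'b': 2, 'c': 129}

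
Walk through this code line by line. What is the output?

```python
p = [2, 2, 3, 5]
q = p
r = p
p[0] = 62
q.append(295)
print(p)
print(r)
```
[62, 2, 3, 5, 295]
[62, 2, 3, 5, 295]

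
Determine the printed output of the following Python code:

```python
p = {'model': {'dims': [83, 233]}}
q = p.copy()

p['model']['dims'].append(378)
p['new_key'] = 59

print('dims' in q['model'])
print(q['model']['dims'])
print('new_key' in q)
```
True
[83, 233, 378]
False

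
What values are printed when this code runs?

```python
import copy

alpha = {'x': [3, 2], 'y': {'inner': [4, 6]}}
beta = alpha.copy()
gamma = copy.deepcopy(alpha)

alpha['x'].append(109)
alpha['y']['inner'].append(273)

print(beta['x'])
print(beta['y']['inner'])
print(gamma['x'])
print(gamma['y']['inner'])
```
[3, 2, 109]
[4, 6, 273]
[3, 2]
[4, 6]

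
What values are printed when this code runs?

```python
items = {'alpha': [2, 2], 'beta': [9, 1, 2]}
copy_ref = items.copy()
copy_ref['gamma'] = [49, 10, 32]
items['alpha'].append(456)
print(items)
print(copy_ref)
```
{'alpha': [2, 2, 456], 'beta': [9, 1, 2]}
{'alpha': [2, 2, 456], 'beta': [9, 1, 2], 'gamma': [49, 10, 32]}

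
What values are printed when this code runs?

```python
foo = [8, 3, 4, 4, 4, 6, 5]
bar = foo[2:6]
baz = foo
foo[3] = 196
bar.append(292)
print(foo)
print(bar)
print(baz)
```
[8, 3, 4, 196, 4, 6, 5]
[4, 4, 4, 6, 292]
[8, 3, 4, 196, 4, 6, 5]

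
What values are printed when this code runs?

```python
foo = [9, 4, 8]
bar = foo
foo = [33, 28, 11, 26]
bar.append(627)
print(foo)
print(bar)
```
[33, 28, 11, 26]
[9, 4, 8, 627]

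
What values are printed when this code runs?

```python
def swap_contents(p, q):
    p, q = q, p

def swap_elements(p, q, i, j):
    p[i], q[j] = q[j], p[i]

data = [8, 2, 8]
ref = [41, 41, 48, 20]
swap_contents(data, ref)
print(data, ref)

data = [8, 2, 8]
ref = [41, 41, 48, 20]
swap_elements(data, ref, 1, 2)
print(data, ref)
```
[8, 2, 8] [41, 41, 48, 20]
[8, 48, 8] [41, 41, 2, 20]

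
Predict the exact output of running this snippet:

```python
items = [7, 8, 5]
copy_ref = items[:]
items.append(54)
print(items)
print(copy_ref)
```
[7, 8, 5, 54]
[7, 8, 5]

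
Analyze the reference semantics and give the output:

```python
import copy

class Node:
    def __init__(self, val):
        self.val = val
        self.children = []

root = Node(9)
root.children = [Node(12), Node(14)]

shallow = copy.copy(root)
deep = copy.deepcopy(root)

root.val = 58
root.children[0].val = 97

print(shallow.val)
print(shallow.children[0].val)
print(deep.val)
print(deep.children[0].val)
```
9
97
9
12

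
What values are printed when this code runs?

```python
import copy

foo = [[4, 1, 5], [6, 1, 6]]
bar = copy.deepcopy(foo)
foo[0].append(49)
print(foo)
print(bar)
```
[[4, 1, 5, 49], [6, 1, 6]]
[[4, 1, 5], [6, 1, 6]]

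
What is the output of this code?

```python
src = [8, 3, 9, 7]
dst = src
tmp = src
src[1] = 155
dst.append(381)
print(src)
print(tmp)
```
[8, 155, 9, 7, 381]
[8, 155, 9, 7, 381]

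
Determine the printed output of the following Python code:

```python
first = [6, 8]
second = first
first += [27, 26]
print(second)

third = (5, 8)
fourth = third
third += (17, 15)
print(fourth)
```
[6, 8, 27, 26]
(5, 8)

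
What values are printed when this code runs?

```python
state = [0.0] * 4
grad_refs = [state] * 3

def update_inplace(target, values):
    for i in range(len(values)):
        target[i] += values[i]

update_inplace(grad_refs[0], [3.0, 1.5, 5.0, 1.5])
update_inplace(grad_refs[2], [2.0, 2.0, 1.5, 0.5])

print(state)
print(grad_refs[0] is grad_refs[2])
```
[5.0, 3.5, 6.5, 2.0]
True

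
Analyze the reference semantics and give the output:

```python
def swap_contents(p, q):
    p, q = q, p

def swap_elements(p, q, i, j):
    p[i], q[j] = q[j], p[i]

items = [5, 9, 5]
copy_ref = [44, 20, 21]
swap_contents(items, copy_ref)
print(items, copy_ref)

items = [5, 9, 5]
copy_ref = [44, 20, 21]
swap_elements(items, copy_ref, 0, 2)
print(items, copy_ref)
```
[5, 9, 5] [44, 20, 21]
[21, 9, 5] [44, 20, 5]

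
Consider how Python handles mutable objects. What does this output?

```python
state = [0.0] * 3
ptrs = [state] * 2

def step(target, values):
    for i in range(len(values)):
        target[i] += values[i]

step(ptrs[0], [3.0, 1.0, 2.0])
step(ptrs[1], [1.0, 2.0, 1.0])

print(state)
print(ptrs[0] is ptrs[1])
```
[4.0, 3.0, 3.0]
True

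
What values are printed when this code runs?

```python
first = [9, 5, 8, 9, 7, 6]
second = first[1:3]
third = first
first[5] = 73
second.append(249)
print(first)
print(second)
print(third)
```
[9, 5, 8, 9, 7, 73]
[5, 8, 249]
[9, 5, 8, 9, 7, 73]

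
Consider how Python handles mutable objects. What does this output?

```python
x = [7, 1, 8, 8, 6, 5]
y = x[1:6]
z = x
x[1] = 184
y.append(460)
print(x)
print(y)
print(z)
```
[7, 184, 8, 8, 6, 5]
[1, 8, 8, 6, 5, 460]
[7, 184, 8, 8, 6, 5]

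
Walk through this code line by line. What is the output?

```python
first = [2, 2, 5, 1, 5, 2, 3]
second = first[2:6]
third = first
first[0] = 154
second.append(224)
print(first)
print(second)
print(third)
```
[154, 2, 5, 1, 5, 2, 3]
[5, 1, 5, 2, 224]
[154, 2, 5, 1, 5, 2, 3]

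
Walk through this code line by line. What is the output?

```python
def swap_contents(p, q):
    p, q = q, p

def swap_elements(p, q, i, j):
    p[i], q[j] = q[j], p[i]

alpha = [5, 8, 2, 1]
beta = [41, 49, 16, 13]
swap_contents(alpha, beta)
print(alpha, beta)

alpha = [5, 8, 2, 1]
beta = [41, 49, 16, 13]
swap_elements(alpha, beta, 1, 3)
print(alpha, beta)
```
[5, 8, 2, 1] [41, 49, 16, 13]
[5, 13, 2, 1] [41, 49, 16, 8]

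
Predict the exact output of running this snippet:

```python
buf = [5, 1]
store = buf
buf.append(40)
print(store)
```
[5, 1, 40]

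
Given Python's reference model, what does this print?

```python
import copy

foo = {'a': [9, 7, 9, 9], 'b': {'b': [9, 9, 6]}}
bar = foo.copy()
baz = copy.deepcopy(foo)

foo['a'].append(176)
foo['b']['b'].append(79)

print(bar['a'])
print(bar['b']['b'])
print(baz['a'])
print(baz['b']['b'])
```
[9, 7, 9, 9, 176]
[9, 9, 6, 79]
[9, 7, 9, 9]
[9, 9, 6]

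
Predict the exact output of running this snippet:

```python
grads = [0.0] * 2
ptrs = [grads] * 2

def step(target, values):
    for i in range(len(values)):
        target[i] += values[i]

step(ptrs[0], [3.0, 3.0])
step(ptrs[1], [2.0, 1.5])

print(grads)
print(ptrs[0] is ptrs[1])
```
[5.0, 4.5]
True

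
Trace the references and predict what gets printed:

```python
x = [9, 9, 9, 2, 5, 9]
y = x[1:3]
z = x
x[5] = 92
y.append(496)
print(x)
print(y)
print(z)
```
[9, 9, 9, 2, 5, 92]
[9, 9, 496]
[9, 9, 9, 2, 5, 92]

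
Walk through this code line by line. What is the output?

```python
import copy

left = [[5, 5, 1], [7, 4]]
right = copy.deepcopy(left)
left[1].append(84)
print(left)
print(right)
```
[[5, 5, 1], [7, 4, 84]]
[[5, 5, 1], [7, 4]]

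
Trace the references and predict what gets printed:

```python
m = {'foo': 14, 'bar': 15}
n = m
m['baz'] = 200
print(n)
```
{'foo': 14, 'bar': 15, 'baz': 200}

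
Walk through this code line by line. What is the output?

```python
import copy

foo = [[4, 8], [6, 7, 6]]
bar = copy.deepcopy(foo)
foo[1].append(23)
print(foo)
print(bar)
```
[[4, 8], [6, 7, 6, 23]]
[[4, 8], [6, 7, 6]]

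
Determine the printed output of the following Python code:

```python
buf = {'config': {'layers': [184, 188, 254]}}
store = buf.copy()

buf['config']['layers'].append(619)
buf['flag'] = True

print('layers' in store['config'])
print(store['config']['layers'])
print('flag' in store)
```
True
[184, 188, 254, 619]
False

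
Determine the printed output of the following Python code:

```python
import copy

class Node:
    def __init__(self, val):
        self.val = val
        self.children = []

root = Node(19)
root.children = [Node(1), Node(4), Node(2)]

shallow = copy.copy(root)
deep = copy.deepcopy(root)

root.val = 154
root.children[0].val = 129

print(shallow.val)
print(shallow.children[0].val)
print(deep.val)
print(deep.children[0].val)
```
19
129
19
1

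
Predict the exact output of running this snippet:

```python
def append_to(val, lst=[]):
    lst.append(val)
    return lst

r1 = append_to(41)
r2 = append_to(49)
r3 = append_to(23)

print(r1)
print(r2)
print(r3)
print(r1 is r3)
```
[41, 49, 23]
[41, 49, 23]
[41, 49, 23]
True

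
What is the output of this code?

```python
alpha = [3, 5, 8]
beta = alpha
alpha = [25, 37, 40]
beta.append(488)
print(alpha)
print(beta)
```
[25, 37, 40]
[3, 5, 8, 488]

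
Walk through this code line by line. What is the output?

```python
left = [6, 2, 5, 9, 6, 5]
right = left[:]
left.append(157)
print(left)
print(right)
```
[6, 2, 5, 9, 6, 5, 157]
[6, 2, 5, 9, 6, 5]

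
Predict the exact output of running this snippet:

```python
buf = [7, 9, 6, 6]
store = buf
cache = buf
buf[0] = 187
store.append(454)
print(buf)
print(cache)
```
[187, 9, 6, 6, 454]
[187, 9, 6, 6, 454]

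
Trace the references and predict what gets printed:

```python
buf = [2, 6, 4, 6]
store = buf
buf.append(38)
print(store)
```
[2, 6, 4, 6, 38]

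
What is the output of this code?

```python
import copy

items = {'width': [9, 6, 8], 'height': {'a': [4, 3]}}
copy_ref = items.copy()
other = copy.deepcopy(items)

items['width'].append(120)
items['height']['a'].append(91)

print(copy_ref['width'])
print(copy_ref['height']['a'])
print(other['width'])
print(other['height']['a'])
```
[9, 6, 8, 120]
[4, 3, 91]
[9, 6, 8]
[4, 3]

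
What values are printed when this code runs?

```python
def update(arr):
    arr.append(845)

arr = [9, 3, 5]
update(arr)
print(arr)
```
[9, 3, 5, 845]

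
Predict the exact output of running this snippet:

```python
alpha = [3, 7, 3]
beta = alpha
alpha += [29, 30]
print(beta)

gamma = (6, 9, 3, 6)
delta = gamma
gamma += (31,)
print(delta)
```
[3, 7, 3, 29, 30]
(6, 9, 3, 6)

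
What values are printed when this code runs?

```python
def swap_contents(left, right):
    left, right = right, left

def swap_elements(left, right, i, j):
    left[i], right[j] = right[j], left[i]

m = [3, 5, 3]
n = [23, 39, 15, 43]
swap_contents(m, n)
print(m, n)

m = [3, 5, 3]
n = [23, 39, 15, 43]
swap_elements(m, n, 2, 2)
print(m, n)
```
[3, 5, 3] [23, 39, 15, 43]
[3, 5, 15] [23, 39, 3, 43]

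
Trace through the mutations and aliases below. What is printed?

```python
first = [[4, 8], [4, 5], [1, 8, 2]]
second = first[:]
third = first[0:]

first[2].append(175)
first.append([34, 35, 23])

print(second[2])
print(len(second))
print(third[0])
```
[1, 8, 2, 175]
3
[4, 8]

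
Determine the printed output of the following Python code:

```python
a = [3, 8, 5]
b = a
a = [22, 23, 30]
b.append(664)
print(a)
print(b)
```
[22, 23, 30]
[3, 8, 5, 664]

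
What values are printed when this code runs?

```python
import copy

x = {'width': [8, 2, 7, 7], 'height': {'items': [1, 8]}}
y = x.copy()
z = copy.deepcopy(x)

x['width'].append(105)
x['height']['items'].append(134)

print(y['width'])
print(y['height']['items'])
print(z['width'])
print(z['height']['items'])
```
[8, 2, 7, 7, 105]
[1, 8, 134]
[8, 2, 7, 7]
[1, 8]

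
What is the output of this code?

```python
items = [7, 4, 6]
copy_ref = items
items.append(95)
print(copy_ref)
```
[7, 4, 6, 95]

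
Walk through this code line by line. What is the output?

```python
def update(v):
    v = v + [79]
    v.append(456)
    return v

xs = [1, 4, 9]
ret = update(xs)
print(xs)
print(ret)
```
[1, 4, 9]
[1, 4, 9, 79, 456]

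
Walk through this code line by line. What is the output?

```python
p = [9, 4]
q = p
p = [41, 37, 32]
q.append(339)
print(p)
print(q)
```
[41, 37, 32]
[9, 4, 339]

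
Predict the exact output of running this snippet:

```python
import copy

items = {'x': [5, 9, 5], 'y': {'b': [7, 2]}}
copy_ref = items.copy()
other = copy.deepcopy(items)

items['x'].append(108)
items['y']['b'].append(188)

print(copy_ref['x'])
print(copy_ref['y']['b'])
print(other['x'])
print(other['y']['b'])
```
[5, 9, 5, 108]
[7, 2, 188]
[5, 9, 5]
[7, 2]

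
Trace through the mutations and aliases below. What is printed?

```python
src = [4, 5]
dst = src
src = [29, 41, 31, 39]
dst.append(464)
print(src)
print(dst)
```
[29, 41, 31, 39]
[4, 5, 464]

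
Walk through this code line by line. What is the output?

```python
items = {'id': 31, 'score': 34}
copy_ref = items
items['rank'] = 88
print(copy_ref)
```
{'id': 31, 'score': 34, 'rank': 88}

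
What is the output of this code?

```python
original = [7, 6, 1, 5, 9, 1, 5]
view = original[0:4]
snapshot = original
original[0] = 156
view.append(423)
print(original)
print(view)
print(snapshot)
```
[156, 6, 1, 5, 9, 1, 5]
[7, 6, 1, 5, 423]
[156, 6, 1, 5, 9, 1, 5]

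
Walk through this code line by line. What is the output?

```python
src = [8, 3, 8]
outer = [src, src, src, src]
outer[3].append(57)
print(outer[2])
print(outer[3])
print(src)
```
[8, 3, 8, 57]
[8, 3, 8, 57]
[8, 3, 8, 57]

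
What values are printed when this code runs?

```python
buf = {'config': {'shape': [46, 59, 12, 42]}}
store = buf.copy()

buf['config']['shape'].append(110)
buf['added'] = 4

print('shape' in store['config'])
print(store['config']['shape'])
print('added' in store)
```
True
[46, 59, 12, 42, 110]
False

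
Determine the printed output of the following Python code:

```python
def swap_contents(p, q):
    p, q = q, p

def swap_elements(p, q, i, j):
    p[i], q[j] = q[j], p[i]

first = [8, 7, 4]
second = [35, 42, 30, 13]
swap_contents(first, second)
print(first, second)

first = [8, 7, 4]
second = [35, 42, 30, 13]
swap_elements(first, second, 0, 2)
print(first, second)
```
[8, 7, 4] [35, 42, 30, 13]
[30, 7, 4] [35, 42, 8, 13]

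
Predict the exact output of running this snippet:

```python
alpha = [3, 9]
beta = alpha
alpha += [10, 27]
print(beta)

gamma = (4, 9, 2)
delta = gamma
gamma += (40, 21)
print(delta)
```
[3, 9, 10, 27]
(4, 9, 2)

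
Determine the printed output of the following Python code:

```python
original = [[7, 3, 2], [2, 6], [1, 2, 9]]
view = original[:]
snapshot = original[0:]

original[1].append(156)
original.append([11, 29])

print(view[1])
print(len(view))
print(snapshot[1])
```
[2, 6, 156]
3
[2, 6, 156]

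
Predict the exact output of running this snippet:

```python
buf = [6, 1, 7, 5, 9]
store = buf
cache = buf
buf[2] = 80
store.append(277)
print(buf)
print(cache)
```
[6, 1, 80, 5, 9, 277]
[6, 1, 80, 5, 9, 277]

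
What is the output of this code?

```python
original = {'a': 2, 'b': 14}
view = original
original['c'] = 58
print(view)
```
{'a': 2, 'b': 14, 'c': 58}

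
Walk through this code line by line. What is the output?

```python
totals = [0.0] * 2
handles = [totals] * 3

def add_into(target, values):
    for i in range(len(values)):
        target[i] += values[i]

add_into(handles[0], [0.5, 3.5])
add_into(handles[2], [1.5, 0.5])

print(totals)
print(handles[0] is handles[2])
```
[2.0, 4.0]
True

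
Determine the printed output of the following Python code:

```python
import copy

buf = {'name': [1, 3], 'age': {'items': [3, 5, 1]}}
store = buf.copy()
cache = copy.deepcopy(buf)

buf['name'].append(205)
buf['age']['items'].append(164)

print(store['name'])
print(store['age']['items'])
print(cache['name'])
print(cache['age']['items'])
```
[1, 3, 205]
[3, 5, 1, 164]
[1, 3]
[3, 5, 1]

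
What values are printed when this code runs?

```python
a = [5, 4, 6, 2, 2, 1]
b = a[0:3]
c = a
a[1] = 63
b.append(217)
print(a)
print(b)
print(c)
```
[5, 63, 6, 2, 2, 1]
[5, 4, 6, 217]
[5, 63, 6, 2, 2, 1]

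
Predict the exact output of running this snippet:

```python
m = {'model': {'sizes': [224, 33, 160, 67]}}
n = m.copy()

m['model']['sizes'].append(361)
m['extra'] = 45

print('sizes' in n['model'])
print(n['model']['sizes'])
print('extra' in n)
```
True
[224, 33, 160, 67, 361]
False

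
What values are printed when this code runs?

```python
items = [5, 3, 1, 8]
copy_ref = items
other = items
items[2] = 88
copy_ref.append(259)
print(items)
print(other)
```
[5, 3, 88, 8, 259]
[5, 3, 88, 8, 259]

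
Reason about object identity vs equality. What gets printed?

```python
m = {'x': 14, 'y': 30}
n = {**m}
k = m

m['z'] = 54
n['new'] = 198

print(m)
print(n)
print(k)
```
{'x': 14, 'y': 30, 'z': 54}
{'x': 14, 'y': 30, 'new': 198}
{'x': 14, 'y': 30, 'z': 54}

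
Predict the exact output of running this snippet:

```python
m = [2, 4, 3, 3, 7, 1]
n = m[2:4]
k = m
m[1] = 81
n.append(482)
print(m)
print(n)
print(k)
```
[2, 81, 3, 3, 7, 1]
[3, 3, 482]
[2, 81, 3, 3, 7, 1]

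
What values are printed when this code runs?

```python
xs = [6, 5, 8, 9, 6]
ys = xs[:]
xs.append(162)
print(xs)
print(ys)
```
[6, 5, 8, 9, 6, 162]
[6, 5, 8, 9, 6]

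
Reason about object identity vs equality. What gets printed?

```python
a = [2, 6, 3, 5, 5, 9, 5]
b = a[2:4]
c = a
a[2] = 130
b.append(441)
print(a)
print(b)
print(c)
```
[2, 6, 130, 5, 5, 9, 5]
[3, 5, 441]
[2, 6, 130, 5, 5, 9, 5]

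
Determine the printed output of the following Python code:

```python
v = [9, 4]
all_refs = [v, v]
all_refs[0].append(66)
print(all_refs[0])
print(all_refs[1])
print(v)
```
[9, 4, 66]
[9, 4, 66]
[9, 4, 66]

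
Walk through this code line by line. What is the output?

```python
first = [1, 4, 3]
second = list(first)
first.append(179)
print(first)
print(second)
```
[1, 4, 3, 179]
[1, 4, 3]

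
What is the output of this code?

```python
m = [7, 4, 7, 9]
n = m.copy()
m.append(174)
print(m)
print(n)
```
[7, 4, 7, 9, 174]
[7, 4, 7, 9]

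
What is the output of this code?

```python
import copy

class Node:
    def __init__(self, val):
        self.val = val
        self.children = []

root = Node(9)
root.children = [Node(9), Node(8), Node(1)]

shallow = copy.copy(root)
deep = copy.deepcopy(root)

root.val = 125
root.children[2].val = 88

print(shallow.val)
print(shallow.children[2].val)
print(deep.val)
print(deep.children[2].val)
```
9
88
9
1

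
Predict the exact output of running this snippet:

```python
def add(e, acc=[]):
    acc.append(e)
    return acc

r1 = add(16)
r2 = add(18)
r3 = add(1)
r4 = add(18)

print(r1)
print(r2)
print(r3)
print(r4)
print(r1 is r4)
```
[16, 18, 1, 18]
[16, 18, 1, 18]
[16, 18, 1, 18]
[16, 18, 1, 18]
True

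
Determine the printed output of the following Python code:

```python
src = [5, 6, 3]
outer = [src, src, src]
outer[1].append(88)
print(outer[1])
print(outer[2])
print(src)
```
[5, 6, 3, 88]
[5, 6, 3, 88]
[5, 6, 3, 88]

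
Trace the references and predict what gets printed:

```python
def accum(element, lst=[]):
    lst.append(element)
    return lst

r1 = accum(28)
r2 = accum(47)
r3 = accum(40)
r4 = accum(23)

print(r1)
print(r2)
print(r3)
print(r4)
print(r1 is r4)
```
[28, 47, 40, 23]
[28, 47, 40, 23]
[28, 47, 40, 23]
[28, 47, 40, 23]
True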